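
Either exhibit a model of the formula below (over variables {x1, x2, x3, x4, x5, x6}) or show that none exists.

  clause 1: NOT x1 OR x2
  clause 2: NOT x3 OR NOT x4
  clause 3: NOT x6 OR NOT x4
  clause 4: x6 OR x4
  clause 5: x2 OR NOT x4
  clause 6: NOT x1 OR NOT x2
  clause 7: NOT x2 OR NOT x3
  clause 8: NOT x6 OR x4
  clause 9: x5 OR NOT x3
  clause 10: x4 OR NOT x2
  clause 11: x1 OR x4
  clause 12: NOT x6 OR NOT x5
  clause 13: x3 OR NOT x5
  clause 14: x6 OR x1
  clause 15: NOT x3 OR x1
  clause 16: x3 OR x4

UNSATISFIABLE

Try x1 = false.
The clause (x4) is unit, so x4 = true.
The clause (NOT x3) is unit, so x3 = false.
The clause (NOT x6) is unit, so x6 = false.
But (x6) is also a unit clause — contradiction.
Undo x1 and try x1 = true.
The clause (x2) is unit, so x2 = true.
But (NOT x2) is also a unit clause — contradiction.
Either choice for x1 ends in contradiction.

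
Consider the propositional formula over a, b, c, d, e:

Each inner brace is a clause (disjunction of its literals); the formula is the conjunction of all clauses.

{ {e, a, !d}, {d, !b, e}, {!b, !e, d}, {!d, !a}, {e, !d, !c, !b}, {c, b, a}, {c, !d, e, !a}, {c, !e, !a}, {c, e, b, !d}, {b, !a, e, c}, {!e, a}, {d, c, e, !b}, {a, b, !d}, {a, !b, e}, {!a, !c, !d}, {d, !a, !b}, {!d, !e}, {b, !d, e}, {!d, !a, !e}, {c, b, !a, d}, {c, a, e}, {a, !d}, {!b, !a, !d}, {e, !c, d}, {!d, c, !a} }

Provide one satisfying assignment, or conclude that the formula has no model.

a=true; b=false; c=true; d=false; e=true

Try d = false.
Try b = false.
Try c = true.
Unit clause (e) forces e = true.
Unit clause (a) forces a = true.
This assignment satisfies each clause.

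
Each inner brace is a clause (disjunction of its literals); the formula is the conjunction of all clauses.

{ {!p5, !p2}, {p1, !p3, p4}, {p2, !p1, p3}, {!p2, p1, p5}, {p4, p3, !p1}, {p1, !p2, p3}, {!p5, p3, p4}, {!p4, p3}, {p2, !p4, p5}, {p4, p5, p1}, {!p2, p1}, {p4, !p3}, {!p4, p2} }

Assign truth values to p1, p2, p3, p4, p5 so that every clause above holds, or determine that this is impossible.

Branch on p5: set p5 = false.
Branch on p2: set p2 = true.
From the singleton clause (p1), p1 = true.
Branch on p4: set p4 = true.
From the singleton clause (p3), p3 = true.
This assignment satisfies each clause.

p1: true,  p2: true,  p3: true,  p4: true,  p5: false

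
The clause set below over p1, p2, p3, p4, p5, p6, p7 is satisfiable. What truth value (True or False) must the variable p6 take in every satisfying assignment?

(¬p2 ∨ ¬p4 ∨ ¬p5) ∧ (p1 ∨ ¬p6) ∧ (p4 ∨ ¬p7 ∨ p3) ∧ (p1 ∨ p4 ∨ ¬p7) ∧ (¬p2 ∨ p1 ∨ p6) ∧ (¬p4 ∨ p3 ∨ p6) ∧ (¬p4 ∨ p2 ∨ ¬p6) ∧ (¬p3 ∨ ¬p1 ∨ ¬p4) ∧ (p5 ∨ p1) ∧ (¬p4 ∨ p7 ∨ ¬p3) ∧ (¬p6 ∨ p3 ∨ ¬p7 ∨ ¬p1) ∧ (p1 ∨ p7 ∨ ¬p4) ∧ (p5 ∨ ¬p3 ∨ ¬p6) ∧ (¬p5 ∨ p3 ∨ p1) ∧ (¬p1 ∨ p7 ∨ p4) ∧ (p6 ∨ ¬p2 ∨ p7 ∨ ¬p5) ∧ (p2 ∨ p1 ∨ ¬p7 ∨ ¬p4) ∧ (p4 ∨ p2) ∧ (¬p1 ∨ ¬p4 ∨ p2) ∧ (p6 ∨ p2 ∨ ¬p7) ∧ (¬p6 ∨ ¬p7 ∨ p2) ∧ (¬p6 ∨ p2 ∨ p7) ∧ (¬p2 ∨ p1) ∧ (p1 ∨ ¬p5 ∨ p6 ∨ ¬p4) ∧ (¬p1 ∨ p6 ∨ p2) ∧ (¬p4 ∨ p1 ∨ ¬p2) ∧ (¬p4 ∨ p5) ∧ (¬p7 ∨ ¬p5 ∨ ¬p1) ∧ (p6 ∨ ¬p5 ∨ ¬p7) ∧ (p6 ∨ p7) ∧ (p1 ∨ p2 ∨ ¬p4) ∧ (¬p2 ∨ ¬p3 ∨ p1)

False

Suppose p6 = True.
(p1) alone gives p1 = True.
Suppose p4 = False.
(p7) alone gives p7 = True.
(p3) alone gives p3 = True.
(p5) alone gives p5 = True.
But (¬p5) is also a unit clause — contradiction.
So p4 must be the other value — set p4 = True.
(p2) alone gives p2 = True.
(¬p5) alone gives p5 = False.
But (p5) is also a unit clause — contradiction.
Both values of p4 lead to a conflict.
So every satisfying assignment has p6 = False.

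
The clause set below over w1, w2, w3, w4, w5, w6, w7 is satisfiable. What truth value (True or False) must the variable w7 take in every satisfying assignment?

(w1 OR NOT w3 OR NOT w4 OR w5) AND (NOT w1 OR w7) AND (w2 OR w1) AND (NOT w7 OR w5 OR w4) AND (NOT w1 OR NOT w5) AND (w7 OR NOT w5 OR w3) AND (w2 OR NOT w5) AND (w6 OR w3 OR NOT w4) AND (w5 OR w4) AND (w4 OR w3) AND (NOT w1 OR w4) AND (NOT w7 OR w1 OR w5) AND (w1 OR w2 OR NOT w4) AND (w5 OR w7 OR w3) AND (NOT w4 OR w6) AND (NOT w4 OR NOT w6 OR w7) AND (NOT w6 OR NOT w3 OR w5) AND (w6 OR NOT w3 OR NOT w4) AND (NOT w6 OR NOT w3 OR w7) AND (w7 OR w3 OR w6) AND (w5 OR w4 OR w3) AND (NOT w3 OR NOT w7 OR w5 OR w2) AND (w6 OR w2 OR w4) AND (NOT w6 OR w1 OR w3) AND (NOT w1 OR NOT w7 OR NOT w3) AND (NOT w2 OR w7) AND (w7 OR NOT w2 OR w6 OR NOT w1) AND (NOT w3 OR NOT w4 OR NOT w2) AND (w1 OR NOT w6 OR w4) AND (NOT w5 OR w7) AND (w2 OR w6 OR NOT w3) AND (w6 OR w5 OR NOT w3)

True

Suppose w7 = false.
The clause (NOT w1) is unit, so w1 = false.
The clause (w2) is unit, so w2 = true.
Now (NOT w2) is unsatisfied and unit — conflict.
So every satisfying assignment has w7 = True.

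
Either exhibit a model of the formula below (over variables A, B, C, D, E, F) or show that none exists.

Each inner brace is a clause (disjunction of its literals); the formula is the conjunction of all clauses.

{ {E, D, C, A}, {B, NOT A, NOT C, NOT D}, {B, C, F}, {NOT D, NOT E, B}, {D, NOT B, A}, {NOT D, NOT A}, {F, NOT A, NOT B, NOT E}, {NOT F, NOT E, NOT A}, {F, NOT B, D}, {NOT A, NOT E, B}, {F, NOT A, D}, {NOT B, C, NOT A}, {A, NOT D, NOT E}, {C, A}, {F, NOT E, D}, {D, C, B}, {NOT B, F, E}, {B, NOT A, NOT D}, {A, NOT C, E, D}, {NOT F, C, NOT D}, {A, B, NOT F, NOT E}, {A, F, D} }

Suppose D = false.
Suppose B = false.
From the singleton clause (C), C = true.
Suppose A = true.
From the singleton clause (NOT E), E = false.
From the singleton clause (F), F = true.
This assignment satisfies each clause.

A=true, B=false, C=true, D=false, E=false, F=true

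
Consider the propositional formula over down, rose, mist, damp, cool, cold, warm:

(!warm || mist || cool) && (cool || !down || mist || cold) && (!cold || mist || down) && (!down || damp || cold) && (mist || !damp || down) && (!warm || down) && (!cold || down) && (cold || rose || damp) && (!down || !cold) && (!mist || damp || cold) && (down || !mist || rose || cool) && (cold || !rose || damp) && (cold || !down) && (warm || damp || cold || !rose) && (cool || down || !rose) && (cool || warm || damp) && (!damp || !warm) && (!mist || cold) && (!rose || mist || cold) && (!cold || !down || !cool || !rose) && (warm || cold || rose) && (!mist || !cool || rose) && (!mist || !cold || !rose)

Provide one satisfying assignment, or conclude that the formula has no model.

UNSATISFIABLE

Case warm = false:
Case cold = false:
Unit clause (!down) forces down = false.
Unit clause (!mist) forces mist = false.
Unit clause (!damp) forces damp = false.
Unit clause (rose) forces rose = true.
That conflicts with the unit clause (!rose).
Backtrack on cold: now try cold = true.
Unit clause (down) forces down = true.
That conflicts with the unit clause (!down).
Either choice for cold ends in contradiction.
Backtrack on warm: now try warm = true.
Unit clause (down) forces down = true.
Unit clause (!cold) forces cold = false.
That conflicts with the unit clause (cold).
Either choice for warm ends in contradiction.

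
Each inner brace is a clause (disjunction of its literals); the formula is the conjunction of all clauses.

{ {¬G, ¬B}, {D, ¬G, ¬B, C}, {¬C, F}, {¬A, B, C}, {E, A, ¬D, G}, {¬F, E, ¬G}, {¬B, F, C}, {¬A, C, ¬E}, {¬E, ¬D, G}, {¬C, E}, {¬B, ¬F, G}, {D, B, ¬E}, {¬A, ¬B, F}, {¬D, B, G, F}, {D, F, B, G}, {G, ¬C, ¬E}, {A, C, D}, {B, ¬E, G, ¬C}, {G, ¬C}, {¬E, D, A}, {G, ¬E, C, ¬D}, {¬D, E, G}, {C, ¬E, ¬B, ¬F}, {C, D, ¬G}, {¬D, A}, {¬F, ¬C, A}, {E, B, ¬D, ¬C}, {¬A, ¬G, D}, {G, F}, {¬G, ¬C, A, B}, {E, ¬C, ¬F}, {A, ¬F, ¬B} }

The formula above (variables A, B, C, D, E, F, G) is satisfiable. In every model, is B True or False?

Suppose B = True.
Unit clause (¬G) forces G = False.
Unit clause (¬F) forces F = False.
Now (F) is unsatisfied and unit — conflict.
So every satisfying assignment has B = False.

False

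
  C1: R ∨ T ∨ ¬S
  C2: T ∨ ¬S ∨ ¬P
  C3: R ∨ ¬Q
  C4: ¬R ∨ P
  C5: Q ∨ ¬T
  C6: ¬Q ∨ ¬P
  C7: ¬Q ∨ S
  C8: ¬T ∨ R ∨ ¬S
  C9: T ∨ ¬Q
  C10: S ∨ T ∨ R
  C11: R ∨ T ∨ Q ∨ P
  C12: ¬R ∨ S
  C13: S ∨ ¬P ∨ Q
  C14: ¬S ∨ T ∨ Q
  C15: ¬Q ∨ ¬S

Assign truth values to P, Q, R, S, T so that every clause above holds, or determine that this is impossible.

UNSATISFIABLE

Branch on R: set R = True.
Unit clause (P) forces P = True.
Unit clause (¬Q) forces Q = False.
Unit clause (¬T) forces T = False.
Unit clause (¬S) forces S = False.
That conflicts with the unit clause (S).
Backtrack on R: now try R = False.
Unit clause (¬Q) forces Q = False.
Unit clause (¬T) forces T = False.
Unit clause (¬S) forces S = False.
That conflicts with the unit clause (S).
Both values of R lead to a conflict.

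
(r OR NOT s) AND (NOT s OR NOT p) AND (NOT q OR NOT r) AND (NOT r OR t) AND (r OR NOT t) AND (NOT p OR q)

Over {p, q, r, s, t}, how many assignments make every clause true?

5

There are 2^5 = 32 truth assignments over (p, q, r, s, t).
Split on q. With q = true, the clauses containing q are satisfied and NOT q drops from the rest; 2 of the 2^4 = 16 assignments to the other variables satisfy what remains.
With q = false, by the same count on the reduced clause set, 3 assignments work.
Total: 2 + 3 = 5.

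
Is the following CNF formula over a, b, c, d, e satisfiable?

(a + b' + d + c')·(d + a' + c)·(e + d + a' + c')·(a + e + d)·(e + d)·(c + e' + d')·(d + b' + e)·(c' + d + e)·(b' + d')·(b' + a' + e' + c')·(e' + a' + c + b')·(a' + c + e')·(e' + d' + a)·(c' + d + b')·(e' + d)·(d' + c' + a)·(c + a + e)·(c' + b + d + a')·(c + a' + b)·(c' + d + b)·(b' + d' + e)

Branch on e: set e = 0.
(d) alone gives d = 1.
(b') alone gives b = 0.
Branch on c: set c = 1.
(a) alone gives a = 1.
This assignment satisfies each clause.
A satisfying assignment: a: 1, b: 0, c: 1, d: 1, e: 0.

Yes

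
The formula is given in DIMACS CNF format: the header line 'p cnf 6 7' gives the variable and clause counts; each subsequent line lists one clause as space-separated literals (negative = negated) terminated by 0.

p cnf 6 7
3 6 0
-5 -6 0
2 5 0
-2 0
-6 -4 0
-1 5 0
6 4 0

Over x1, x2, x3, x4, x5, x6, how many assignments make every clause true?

There are 2^6 = 64 truth assignments over (x1, x2, x3, x4, x5, x6).
Split on x2. With x2 = True, the clauses containing x2 are satisfied and ¬x2 drops from the rest; 0 of the 2^5 = 32 assignments to the other variables satisfy what remains.
With x2 = False, by the same count on the reduced clause set, 2 assignments work.
Total: 0 + 2 = 2.

2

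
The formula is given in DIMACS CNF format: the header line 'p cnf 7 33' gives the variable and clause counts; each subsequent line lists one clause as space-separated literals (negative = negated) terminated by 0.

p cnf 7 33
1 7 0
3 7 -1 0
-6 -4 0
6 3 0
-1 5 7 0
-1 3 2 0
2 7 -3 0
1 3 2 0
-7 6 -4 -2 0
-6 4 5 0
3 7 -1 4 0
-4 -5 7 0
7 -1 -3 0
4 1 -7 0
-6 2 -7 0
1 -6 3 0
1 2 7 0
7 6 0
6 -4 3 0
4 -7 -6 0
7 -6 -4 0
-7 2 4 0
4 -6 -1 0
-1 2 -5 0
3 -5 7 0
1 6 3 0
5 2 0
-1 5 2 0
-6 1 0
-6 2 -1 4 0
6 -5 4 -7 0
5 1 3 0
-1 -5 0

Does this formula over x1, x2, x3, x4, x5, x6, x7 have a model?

Case x1 = False:
The clause (x7) is unit, so x7 = True.
The clause (x4) is unit, so x4 = True.
The clause (¬x6) is unit, so x6 = False.
The clause (x3) is unit, so x3 = True.
The clause (¬x2) is unit, so x2 = False.
The clause (x5) is unit, so x5 = True.
All clauses are satisfied.
A satisfying assignment: x1=False,  x2=False,  x3=True,  x4=True,  x5=True,  x6=False,  x7=True.

Satisfiable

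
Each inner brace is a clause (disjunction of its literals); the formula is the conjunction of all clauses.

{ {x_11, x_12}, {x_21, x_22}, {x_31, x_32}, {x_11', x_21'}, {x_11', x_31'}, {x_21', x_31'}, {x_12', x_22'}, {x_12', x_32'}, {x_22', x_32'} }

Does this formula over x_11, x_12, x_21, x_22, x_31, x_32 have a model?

Try x_11 = 1.
From the singleton clause (x_21'), x_21 = 0.
From the singleton clause (x_22), x_22 = 1.
From the singleton clause (x_31'), x_31 = 0.
From the singleton clause (x_32), x_32 = 1.
Now (x_32') is unsatisfied and unit — conflict.
That branch fails; take x_11 = 0 instead.
From the singleton clause (x_12), x_12 = 1.
From the singleton clause (x_22'), x_22 = 0.
From the singleton clause (x_21), x_21 = 1.
From the singleton clause (x_31'), x_31 = 0.
From the singleton clause (x_32), x_32 = 1.
Now (x_32') is unsatisfied and unit — conflict.
Both values of x_11 lead to a conflict.
No assignment satisfies every clause.

Unsatisfiable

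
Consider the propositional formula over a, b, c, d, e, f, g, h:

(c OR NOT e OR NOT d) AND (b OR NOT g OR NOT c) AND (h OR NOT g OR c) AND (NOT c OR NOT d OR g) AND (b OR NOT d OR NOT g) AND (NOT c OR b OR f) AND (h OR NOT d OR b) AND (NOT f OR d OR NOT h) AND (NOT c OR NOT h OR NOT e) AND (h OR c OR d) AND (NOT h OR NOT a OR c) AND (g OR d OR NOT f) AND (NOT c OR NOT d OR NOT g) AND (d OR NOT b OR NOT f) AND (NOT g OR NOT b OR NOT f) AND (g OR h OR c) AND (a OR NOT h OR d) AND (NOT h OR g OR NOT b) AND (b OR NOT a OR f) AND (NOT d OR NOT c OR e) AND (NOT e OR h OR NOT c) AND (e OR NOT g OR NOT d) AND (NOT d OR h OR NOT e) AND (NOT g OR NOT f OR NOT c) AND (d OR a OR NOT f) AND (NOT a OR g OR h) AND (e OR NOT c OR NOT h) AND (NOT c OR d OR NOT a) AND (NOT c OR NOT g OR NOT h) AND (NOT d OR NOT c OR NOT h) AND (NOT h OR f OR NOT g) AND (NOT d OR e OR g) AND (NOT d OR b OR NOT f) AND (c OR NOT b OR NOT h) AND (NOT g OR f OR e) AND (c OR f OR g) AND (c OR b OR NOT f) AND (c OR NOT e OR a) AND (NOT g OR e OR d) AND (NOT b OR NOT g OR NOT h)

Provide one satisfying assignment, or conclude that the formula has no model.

Branch on c: set c = true.
Branch on b: set b = true.
Branch on d: set d = false.
The clause (NOT f) is unit, so f = false.
The clause (NOT a) is unit, so a = false.
The clause (NOT h) is unit, so h = false.
The clause (NOT e) is unit, so e = false.
The clause (NOT g) is unit, so g = false.
All clauses are satisfied.

a ↦ false,  b ↦ true,  c ↦ true,  d ↦ false,  e ↦ false,  f ↦ false,  g ↦ false,  h ↦ false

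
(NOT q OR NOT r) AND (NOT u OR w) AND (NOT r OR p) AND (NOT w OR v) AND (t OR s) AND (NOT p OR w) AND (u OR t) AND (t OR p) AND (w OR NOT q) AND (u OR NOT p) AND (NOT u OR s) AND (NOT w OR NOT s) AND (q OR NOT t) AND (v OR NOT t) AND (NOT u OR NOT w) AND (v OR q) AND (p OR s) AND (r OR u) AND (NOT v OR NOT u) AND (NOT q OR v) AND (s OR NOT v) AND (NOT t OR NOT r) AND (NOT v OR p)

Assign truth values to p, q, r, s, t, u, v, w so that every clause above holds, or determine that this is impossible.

Case q = false:
From the singleton clause (NOT t), t = false.
From the singleton clause (s), s = true.
From the singleton clause (u), u = true.
From the singleton clause (w), w = true.
Now (NOT w) is unsatisfied and unit — conflict.
Backtrack on q: now try q = true.
From the singleton clause (NOT r), r = false.
From the singleton clause (w), w = true.
From the singleton clause (v), v = true.
From the singleton clause (NOT s), s = false.
Now (s) is unsatisfied and unit — conflict.
Neither q = true nor q = false works.

UNSATISFIABLE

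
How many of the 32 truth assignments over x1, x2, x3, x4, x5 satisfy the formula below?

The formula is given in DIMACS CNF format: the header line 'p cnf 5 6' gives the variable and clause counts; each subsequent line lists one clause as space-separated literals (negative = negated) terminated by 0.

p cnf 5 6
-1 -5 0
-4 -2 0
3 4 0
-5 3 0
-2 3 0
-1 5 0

There are 2^5 = 32 truth assignments over (x1, x2, x3, x4, x5).
Split on x2. With x2 = True, the clauses containing x2 are satisfied and ¬x2 drops from the rest; 2 of the 2^4 = 16 assignments to the other variables satisfy what remains.
With x2 = False, by the same count on the reduced clause set, 5 assignments work.
Total: 2 + 5 = 7.

7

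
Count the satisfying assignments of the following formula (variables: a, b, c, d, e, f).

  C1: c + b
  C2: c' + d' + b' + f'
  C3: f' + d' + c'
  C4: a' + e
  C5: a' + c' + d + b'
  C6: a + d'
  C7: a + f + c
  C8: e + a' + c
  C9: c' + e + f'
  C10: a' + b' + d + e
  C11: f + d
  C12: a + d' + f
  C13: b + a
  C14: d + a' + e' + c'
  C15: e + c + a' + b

8

There are 2^6 = 64 truth assignments over (a, b, c, d, e, f).
Split on c. With c = 1, the clauses containing c are satisfied and c' drops from the rest; 3 of the 2^5 = 32 assignments to the other variables satisfy what remains.
With c = 0, by the same count on the reduced clause set, 5 assignments work.
(One model: a=F, b=T, c=F, d=F, e=F, f=T.)
Total: 3 + 5 = 8.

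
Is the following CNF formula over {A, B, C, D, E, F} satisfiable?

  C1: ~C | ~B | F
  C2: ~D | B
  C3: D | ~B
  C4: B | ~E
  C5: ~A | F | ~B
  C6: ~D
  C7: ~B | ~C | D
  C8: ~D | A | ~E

Yes

The clause (~D) is unit, so D = 0.
The clause (~B) is unit, so B = 0.
The clause (~E) is unit, so E = 0.
No clause remains; A, C, F are free.
A satisfying assignment: A: 1, B: 0, C: 0, D: 0, E: 0, F: 1.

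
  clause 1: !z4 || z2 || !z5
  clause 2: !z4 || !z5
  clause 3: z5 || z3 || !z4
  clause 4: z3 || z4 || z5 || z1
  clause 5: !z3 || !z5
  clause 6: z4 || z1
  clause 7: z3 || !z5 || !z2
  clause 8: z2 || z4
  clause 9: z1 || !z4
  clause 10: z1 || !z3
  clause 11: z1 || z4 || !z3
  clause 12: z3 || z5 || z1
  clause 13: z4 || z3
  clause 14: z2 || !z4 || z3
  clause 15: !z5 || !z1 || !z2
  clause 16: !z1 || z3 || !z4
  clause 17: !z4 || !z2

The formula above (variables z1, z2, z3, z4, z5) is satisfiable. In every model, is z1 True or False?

True

Suppose z1 = false.
Unit clause (z4) forces z4 = true.
But (!z4) is also a unit clause — contradiction.
So every satisfying assignment has z1 = True.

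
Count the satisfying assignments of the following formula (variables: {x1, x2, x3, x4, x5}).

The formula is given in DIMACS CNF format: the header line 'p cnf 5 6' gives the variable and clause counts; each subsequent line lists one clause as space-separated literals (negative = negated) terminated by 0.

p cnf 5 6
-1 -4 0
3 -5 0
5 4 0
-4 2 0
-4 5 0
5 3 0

There are 2^5 = 32 truth assignments over (x1, x2, x3, x4, x5).
Split on x4. With x4 = True, the clauses containing x4 are satisfied and ¬x4 drops from the rest; 1 of the 2^4 = 16 assignments to the other variables satisfy what remains.
With x4 = False, by the same count on the reduced clause set, 4 assignments work.
Total: 1 + 4 = 5.

5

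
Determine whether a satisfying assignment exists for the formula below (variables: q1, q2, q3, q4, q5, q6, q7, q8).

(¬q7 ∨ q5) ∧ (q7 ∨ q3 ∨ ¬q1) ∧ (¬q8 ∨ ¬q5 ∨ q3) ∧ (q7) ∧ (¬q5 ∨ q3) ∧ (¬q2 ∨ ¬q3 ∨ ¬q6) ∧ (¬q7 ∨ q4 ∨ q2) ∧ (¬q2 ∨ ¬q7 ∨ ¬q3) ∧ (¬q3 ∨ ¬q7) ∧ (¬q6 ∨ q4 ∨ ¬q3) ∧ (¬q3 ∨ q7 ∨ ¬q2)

No

Unit clause (q7) forces q7 = True.
Unit clause (q5) forces q5 = True.
Unit clause (q3) forces q3 = True.
That conflicts with the unit clause (¬q3).
No assignment satisfies every clause.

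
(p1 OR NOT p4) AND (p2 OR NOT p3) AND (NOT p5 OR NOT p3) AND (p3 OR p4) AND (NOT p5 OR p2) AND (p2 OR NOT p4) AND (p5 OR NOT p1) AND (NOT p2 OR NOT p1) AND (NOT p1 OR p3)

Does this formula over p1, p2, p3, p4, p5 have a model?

Yes, satisfiable

Case p1 = false:
The clause (NOT p4) is unit, so p4 = false.
The clause (p3) is unit, so p3 = true.
The clause (p2) is unit, so p2 = true.
The clause (NOT p5) is unit, so p5 = false.
Every clause now holds.
A satisfying assignment: p1=false,  p2=true,  p3=true,  p4=false,  p5=false.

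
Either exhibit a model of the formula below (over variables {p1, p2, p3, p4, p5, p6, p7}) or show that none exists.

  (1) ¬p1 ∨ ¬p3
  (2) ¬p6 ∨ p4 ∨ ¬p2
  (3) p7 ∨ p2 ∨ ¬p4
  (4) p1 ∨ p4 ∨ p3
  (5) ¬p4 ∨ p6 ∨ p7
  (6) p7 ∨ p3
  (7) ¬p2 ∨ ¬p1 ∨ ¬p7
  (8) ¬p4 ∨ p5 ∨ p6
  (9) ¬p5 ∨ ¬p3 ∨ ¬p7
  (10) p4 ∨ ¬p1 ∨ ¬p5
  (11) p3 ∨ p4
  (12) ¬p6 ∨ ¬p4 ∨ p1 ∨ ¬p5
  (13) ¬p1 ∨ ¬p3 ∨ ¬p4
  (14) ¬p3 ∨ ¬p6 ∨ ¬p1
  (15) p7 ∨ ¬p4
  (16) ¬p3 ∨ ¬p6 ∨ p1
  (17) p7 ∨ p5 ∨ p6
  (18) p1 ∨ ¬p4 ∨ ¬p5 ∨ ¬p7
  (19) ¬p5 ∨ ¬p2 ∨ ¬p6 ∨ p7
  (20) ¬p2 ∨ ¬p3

Branch on p1: set p1 = True.
Unit clause (¬p3) forces p3 = False.
Unit clause (p7) forces p7 = True.
Unit clause (¬p2) forces p2 = False.
Unit clause (p4) forces p4 = True.
Branch on p5: set p5 = False.
Unit clause (p6) forces p6 = True.
Every clause now holds.

p1=True; p2=False; p3=False; p4=True; p5=False; p6=True; p7=True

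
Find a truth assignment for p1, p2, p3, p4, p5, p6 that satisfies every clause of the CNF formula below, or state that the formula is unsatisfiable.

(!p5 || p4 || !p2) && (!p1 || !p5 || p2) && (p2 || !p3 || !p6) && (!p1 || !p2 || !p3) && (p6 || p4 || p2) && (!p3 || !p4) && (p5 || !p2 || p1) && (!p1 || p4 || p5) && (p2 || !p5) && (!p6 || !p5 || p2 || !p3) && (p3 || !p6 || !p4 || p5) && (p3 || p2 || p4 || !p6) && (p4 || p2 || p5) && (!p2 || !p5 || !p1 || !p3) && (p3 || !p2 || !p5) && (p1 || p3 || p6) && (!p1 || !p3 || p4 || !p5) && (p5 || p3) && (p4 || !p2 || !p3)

UNSATISFIABLE

Try p3 = false.
The clause (p5) is unit, so p5 = true.
The clause (p2) is unit, so p2 = true.
Now (!p2) is unsatisfied and unit — conflict.
Backtrack on p3: now try p3 = true.
The clause (!p4) is unit, so p4 = false.
The clause (!p2) is unit, so p2 = false.
The clause (!p6) is unit, so p6 = false.
Now (p6) is unsatisfied and unit — conflict.
Both values of p3 lead to a conflict.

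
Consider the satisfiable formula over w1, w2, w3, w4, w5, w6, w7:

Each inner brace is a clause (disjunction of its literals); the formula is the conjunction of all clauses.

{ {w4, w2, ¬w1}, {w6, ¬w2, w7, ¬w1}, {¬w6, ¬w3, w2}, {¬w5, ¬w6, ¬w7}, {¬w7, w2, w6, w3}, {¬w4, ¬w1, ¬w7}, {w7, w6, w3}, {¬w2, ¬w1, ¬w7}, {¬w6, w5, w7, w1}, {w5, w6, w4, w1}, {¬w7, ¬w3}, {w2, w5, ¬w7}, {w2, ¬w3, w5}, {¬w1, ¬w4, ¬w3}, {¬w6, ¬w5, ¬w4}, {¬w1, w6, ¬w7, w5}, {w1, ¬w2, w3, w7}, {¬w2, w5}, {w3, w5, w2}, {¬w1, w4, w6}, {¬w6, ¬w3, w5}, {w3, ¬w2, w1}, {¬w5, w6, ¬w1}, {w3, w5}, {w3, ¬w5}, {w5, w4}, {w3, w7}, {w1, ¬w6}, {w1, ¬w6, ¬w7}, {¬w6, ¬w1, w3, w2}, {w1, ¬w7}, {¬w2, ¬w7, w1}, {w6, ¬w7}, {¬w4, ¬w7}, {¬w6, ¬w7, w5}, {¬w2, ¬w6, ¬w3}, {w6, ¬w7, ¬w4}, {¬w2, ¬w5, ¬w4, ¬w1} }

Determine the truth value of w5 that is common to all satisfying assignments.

True

Suppose w5 = False.
The clause (¬w2) is unit, so w2 = False.
The clause (¬w7) is unit, so w7 = False.
The clause (¬w3) is unit, so w3 = False.
That conflicts with the unit clause (w3).
So every satisfying assignment has w5 = True.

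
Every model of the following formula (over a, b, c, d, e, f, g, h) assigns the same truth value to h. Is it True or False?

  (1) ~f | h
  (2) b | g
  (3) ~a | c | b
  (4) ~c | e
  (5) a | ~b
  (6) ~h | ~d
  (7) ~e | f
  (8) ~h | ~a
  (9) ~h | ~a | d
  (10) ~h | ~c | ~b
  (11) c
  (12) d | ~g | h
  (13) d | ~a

True

Suppose h = 0.
Unit clause (~f) forces f = 0.
Unit clause (~e) forces e = 0.
Unit clause (~c) forces c = 0.
That conflicts with the unit clause (c).
So every satisfying assignment has h = True.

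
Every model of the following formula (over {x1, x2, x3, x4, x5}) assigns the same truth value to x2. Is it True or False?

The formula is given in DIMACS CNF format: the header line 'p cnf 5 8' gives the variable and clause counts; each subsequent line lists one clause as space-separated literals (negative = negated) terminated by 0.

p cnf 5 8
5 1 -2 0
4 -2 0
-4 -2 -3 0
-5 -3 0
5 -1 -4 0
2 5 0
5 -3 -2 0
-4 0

False

Suppose x2 = True.
Unit clause (x4) forces x4 = True.
That conflicts with the unit clause (¬x4).
So every satisfying assignment has x2 = False.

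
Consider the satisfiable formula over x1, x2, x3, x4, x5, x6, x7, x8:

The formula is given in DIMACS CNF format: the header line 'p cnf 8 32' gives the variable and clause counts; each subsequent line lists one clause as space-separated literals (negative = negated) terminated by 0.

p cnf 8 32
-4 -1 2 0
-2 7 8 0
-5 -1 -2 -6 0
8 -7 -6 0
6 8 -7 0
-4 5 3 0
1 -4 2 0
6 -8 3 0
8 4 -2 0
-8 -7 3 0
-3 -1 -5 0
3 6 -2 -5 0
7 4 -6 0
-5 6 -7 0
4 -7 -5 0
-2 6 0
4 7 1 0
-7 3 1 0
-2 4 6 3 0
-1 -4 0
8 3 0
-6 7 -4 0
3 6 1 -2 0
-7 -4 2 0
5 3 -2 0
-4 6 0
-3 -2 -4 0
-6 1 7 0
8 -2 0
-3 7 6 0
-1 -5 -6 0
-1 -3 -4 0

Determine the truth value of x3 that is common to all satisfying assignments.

Suppose x3 = False.
(x8) alone gives x8 = True.
(x6) alone gives x6 = True.
(¬x7) alone gives x7 = False.
(x4) alone gives x4 = True.
That conflicts with the unit clause (¬x4).
So every satisfying assignment has x3 = True.

True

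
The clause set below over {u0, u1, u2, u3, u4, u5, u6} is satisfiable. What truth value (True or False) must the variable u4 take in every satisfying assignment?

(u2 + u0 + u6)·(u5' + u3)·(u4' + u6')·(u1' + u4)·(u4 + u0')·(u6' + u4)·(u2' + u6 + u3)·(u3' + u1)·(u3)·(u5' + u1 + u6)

Suppose u4 = 0.
The clause (u1') is unit, so u1 = 0.
The clause (u0') is unit, so u0 = 0.
The clause (u6') is unit, so u6 = 0.
The clause (u2) is unit, so u2 = 1.
The clause (u3) is unit, so u3 = 1.
That conflicts with the unit clause (u3').
So every satisfying assignment has u4 = True.

True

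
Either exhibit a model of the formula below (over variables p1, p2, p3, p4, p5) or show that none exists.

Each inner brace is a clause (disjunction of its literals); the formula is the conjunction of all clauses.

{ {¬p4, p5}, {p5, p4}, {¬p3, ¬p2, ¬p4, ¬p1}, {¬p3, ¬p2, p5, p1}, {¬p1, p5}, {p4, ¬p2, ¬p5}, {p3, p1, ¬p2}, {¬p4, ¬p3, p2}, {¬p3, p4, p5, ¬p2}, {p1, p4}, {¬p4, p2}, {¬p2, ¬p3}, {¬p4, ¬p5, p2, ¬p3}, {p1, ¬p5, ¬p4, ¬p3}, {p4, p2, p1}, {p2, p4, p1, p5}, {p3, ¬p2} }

p1=True; p2=False; p3=False; p4=False; p5=True

Suppose p4 = False.
(p5) alone gives p5 = True.
(¬p2) alone gives p2 = False.
(p1) alone gives p1 = True.
Every clause is now satisfied; p3 is unconstrained.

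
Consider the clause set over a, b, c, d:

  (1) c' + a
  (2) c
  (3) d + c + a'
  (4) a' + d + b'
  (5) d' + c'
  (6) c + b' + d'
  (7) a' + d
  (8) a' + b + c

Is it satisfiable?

Unsatisfiable

Unit clause (c) forces c = 1.
Unit clause (a) forces a = 1.
Unit clause (d') forces d = 0.
Now (d) is unsatisfied and unit — conflict.
No assignment satisfies every clause.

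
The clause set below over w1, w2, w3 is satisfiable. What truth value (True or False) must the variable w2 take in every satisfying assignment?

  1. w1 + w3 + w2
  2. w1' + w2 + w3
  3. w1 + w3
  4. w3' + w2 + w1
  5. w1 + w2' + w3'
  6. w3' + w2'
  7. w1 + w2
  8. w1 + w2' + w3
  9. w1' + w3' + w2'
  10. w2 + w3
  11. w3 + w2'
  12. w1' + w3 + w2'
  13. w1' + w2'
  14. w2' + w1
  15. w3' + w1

False

Suppose w2 = 1.
From the singleton clause (w3'), w3 = 0.
That conflicts with the unit clause (w3).
So every satisfying assignment has w2 = False.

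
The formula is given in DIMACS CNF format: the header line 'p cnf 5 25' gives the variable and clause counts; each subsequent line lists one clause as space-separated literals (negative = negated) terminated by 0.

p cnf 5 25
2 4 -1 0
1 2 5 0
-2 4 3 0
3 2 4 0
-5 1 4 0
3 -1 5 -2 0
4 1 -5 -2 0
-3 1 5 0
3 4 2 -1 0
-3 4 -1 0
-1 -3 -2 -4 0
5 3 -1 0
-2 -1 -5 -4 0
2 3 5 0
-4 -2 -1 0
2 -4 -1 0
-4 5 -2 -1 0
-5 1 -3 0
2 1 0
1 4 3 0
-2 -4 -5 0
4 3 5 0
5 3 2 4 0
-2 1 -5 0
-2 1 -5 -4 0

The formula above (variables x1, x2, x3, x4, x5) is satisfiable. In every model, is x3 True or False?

Suppose x3 = True.
Suppose x1 = True.
Unit clause (x4) forces x4 = True.
Unit clause (¬x2) forces x2 = False.
Now (x2) is unsatisfied and unit — conflict.
So x1 must be the other value — set x1 = False.
Unit clause (x5) forces x5 = True.
Now (¬x5) is unsatisfied and unit — conflict.
Neither x1 = True nor x1 = False works.
So every satisfying assignment has x3 = False.

False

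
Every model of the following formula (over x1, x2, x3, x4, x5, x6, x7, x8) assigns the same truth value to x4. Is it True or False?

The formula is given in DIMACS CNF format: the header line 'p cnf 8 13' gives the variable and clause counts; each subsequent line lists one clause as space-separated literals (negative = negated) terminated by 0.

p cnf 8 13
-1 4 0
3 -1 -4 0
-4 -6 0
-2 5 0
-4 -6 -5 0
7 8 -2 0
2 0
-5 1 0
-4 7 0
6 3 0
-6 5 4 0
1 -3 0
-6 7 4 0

Suppose x4 = False.
(¬x1) alone gives x1 = False.
(x2) alone gives x2 = True.
(x5) alone gives x5 = True.
Now (¬x5) is unsatisfied and unit — conflict.
So every satisfying assignment has x4 = True.

True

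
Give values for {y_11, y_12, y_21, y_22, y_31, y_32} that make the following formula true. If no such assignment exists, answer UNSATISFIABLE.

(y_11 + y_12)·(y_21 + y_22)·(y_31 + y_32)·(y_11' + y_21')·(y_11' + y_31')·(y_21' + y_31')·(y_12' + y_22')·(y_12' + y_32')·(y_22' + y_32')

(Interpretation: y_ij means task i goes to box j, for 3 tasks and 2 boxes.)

UNSATISFIABLE

Case y_11 = 1:
From the singleton clause (y_21'), y_21 = 0.
From the singleton clause (y_22), y_22 = 1.
From the singleton clause (y_31'), y_31 = 0.
From the singleton clause (y_32), y_32 = 1.
But (y_32') is also a unit clause — contradiction.
Backtrack on y_11: now try y_11 = 0.
From the singleton clause (y_12), y_12 = 1.
From the singleton clause (y_22'), y_22 = 0.
From the singleton clause (y_21), y_21 = 1.
From the singleton clause (y_31'), y_31 = 0.
From the singleton clause (y_32), y_32 = 1.
But (y_32') is also a unit clause — contradiction.
Either choice for y_11 ends in contradiction.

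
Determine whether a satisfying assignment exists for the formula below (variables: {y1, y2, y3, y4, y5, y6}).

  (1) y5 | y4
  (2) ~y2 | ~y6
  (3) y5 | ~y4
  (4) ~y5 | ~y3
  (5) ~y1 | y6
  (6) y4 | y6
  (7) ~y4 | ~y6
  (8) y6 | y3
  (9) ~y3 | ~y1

Branch on y5: set y5 = 1.
(~y3) alone gives y3 = 0.
(y6) alone gives y6 = 1.
(~y2) alone gives y2 = 0.
(~y4) alone gives y4 = 0.
All clauses hold; y1 can take either value.
A satisfying assignment: y1 ↦ 0, y2 ↦ 0, y3 ↦ 0, y4 ↦ 0, y5 ↦ 1, y6 ↦ 1.

Satisfiable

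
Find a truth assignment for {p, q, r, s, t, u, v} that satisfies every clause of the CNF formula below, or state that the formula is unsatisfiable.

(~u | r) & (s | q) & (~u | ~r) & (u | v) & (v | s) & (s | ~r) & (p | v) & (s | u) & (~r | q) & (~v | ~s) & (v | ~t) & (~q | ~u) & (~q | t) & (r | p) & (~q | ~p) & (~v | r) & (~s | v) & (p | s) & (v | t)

UNSATISFIABLE

Case u = 0:
From the singleton clause (v), v = 1.
From the singleton clause (s), s = 1.
That conflicts with the unit clause (~s).
Undo u and try u = 1.
From the singleton clause (r), r = 1.
That conflicts with the unit clause (~r).
Both values of u lead to a conflict.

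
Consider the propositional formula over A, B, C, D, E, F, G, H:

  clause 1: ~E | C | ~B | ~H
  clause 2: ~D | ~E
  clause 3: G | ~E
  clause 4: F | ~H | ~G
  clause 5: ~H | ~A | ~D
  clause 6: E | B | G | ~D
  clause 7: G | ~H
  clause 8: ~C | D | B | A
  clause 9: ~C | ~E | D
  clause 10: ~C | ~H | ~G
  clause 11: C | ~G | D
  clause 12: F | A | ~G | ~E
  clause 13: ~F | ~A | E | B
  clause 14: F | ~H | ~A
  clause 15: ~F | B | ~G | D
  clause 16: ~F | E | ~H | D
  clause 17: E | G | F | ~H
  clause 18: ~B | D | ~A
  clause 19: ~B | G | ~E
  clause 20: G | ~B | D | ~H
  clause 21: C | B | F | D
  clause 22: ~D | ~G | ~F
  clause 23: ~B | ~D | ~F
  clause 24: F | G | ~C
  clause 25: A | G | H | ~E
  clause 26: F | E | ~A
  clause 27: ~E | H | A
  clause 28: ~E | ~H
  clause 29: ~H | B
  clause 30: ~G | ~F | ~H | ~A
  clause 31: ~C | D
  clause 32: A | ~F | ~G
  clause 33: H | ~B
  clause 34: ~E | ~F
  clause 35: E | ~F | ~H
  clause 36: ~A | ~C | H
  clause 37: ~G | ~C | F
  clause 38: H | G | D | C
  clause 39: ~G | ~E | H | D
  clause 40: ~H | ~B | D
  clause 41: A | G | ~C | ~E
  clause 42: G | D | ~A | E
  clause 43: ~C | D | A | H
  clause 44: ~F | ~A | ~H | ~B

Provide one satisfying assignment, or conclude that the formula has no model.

Case D = 1:
Unit clause (~E) forces E = 0.
Case H = 0:
Unit clause (~B) forces B = 0.
Unit clause (G) forces G = 1.
Unit clause (~F) forces F = 0.
Unit clause (~A) forces A = 0.
Unit clause (~C) forces C = 0.
This assignment satisfies each clause.

A: 0,  B: 0,  C: 0,  D: 1,  E: 0,  F: 0,  G: 1,  H: 0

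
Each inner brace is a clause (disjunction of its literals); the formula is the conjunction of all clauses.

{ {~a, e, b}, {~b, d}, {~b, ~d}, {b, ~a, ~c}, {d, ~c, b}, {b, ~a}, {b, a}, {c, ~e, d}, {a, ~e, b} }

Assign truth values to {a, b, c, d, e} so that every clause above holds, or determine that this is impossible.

Case b = 0:
(~a) alone gives a = 0.
That conflicts with the unit clause (a).
Backtrack on b: now try b = 1.
(d) alone gives d = 1.
That conflicts with the unit clause (~d).
Both values of b lead to a conflict.

UNSATISFIABLE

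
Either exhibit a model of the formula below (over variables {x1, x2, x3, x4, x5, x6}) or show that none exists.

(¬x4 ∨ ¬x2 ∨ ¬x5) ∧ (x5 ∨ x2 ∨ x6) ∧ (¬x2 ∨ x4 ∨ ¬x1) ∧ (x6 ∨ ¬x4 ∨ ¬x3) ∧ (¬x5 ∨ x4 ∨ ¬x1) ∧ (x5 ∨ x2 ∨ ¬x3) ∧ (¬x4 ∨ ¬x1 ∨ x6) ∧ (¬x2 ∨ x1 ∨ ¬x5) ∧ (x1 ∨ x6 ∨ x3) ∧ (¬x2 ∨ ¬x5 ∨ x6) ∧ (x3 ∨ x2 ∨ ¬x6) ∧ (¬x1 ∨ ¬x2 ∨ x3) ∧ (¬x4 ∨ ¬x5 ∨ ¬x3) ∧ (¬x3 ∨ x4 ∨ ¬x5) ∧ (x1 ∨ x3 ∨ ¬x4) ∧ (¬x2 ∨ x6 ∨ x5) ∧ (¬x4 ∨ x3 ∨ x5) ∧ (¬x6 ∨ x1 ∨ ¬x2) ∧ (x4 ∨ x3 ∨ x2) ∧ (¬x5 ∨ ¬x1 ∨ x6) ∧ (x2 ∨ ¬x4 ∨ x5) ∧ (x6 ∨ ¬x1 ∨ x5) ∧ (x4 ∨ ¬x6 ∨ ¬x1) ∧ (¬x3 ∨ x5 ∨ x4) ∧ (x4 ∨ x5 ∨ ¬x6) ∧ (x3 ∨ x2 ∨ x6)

x1: True, x2: True, x3: True, x4: True, x5: False, x6: True

Branch on x4: set x4 = True.
Branch on x2: set x2 = True.
(¬x5) alone gives x5 = False.
(x6) alone gives x6 = True.
(x3) alone gives x3 = True.
(x1) alone gives x1 = True.
Every clause now holds.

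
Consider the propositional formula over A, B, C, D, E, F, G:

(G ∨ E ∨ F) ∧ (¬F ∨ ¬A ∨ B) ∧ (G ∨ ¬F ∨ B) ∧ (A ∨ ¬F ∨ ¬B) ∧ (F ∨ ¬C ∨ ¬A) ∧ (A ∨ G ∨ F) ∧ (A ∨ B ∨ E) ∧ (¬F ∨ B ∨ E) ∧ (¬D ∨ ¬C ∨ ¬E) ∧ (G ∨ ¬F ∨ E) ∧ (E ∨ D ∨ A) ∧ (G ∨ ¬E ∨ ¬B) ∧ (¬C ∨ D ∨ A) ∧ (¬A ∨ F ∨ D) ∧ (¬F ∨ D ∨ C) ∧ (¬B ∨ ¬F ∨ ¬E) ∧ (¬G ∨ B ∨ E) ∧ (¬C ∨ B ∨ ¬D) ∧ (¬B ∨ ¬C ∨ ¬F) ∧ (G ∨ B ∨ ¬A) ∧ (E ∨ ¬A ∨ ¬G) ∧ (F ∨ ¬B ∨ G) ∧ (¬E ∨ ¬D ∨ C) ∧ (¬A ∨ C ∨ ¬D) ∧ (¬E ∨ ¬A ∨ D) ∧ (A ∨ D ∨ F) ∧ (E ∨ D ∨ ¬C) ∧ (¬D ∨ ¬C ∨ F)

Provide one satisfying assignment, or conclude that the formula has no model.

Suppose G = True.
Suppose B = True.
Suppose A = False.
From the singleton clause (¬F), F = False.
From the singleton clause (D), D = True.
From the singleton clause (¬C), C = False.
From the singleton clause (¬E), E = False.
Every clause now holds.

A: False; B: True; C: False; D: True; E: False; F: False; G: True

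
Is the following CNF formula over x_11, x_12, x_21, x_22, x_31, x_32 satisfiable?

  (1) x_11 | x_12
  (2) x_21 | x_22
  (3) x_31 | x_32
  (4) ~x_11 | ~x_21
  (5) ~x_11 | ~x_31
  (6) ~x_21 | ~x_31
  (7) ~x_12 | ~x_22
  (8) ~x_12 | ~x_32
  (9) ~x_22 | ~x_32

Branch on x_11: set x_11 = 1.
Unit clause (~x_21) forces x_21 = 0.
Unit clause (x_22) forces x_22 = 1.
Unit clause (~x_31) forces x_31 = 0.
Unit clause (x_32) forces x_32 = 1.
That conflicts with the unit clause (~x_32).
Undo x_11 and try x_11 = 0.
Unit clause (x_12) forces x_12 = 1.
Unit clause (~x_22) forces x_22 = 0.
Unit clause (x_21) forces x_21 = 1.
Unit clause (~x_31) forces x_31 = 0.
Unit clause (x_32) forces x_32 = 1.
That conflicts with the unit clause (~x_32).
Both values of x_11 lead to a conflict.
No assignment satisfies every clause.

No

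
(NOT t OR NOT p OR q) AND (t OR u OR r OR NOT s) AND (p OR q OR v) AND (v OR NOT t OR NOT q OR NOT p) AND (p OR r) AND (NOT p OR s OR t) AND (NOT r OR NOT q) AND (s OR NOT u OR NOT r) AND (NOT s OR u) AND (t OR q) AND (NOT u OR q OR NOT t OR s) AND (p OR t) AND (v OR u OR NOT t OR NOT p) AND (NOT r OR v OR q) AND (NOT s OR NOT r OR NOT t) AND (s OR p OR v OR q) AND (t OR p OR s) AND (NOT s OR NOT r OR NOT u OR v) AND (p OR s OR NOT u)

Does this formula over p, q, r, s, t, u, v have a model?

Branch on p: set p = false.
The clause (r) is unit, so r = true.
The clause (NOT q) is unit, so q = false.
The clause (v) is unit, so v = true.
The clause (t) is unit, so t = true.
The clause (NOT s) is unit, so s = false.
The clause (NOT u) is unit, so u = false.
All clauses are satisfied.
A satisfying assignment: p=false; q=false; r=true; s=false; t=true; u=false; v=true.

Satisfiable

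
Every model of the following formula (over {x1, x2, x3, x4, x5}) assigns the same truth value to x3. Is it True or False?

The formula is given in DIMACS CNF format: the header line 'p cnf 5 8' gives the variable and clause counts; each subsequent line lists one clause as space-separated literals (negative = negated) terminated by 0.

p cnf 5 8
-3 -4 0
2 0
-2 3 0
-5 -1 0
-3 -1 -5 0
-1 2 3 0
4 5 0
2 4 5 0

True

Suppose x3 = False.
(x2) alone gives x2 = True.
Now (¬x2) is unsatisfied and unit — conflict.
So every satisfying assignment has x3 = True.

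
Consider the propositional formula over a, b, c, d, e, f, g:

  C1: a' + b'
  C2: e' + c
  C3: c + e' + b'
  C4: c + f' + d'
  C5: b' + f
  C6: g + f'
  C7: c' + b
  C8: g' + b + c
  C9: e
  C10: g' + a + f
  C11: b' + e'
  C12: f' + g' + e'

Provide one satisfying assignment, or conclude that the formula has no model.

From the singleton clause (e), e = 1.
From the singleton clause (c), c = 1.
From the singleton clause (b), b = 1.
That conflicts with the unit clause (b').

UNSATISFIABLE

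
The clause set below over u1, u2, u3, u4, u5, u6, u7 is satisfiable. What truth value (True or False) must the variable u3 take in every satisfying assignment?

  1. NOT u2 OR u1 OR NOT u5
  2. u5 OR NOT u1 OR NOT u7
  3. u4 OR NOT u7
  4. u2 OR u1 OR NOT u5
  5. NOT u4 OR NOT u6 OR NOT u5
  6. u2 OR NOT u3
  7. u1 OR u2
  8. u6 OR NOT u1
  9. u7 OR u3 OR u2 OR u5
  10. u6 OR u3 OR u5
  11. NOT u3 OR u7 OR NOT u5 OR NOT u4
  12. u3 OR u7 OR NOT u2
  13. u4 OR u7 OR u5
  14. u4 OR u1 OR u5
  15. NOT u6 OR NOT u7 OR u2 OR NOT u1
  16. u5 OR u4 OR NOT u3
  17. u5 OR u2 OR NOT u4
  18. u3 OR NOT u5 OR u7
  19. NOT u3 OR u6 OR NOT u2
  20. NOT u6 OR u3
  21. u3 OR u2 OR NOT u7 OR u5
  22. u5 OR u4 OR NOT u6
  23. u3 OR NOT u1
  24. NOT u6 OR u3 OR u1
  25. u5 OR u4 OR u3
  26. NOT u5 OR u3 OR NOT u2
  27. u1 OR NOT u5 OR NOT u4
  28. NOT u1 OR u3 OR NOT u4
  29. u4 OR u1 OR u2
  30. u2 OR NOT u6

Suppose u3 = false.
The clause (NOT u6) is unit, so u6 = false.
The clause (NOT u1) is unit, so u1 = false.
The clause (u2) is unit, so u2 = true.
The clause (NOT u5) is unit, so u5 = false.
But (u5) is also a unit clause — contradiction.
So every satisfying assignment has u3 = True.

True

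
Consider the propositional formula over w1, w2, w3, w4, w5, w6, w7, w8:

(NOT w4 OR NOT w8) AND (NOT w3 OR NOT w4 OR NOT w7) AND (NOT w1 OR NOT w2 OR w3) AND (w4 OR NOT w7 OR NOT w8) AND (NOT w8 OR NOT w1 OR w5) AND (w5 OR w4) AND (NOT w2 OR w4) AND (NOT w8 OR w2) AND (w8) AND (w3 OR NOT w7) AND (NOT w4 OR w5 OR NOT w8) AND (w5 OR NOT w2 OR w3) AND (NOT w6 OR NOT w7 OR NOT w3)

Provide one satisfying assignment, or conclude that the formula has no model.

The clause (w8) is unit, so w8 = true.
The clause (NOT w4) is unit, so w4 = false.
The clause (NOT w7) is unit, so w7 = false.
The clause (w5) is unit, so w5 = true.
The clause (NOT w2) is unit, so w2 = false.
That conflicts with the unit clause (w2).

UNSATISFIABLE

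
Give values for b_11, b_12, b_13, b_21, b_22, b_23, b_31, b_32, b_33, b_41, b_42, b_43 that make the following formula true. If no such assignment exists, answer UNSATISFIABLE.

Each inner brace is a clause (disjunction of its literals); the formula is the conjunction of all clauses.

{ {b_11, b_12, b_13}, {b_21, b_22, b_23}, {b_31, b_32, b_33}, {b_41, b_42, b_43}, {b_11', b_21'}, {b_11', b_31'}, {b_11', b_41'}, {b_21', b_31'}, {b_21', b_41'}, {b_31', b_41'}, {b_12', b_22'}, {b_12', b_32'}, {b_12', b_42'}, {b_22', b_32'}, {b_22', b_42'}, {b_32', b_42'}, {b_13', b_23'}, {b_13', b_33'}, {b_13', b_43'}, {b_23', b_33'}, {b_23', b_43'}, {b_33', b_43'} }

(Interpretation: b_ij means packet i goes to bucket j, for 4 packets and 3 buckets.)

Branch on b_11: set b_11 = 0.
Branch on b_12: set b_12 = 1.
The clause (b_22') is unit, so b_22 = 0.
The clause (b_32') is unit, so b_32 = 0.
The clause (b_42') is unit, so b_42 = 0.
Branch on b_21: set b_21 = 1.
The clause (b_31') is unit, so b_31 = 0.
The clause (b_33) is unit, so b_33 = 1.
The clause (b_41') is unit, so b_41 = 0.
The clause (b_43) is unit, so b_43 = 1.
But (b_43') is also a unit clause — contradiction.
So b_21 must be the other value — set b_21 = 0.
The clause (b_23) is unit, so b_23 = 1.
The clause (b_13') is unit, so b_13 = 0.
The clause (b_33') is unit, so b_33 = 0.
The clause (b_31) is unit, so b_31 = 1.
The clause (b_41') is unit, so b_41 = 0.
The clause (b_43) is unit, so b_43 = 1.
But (b_43') is also a unit clause — contradiction.
Both values of b_21 lead to a conflict.
So b_12 must be the other value — set b_12 = 0.
The clause (b_13) is unit, so b_13 = 1.
The clause (b_23') is unit, so b_23 = 0.
The clause (b_33') is unit, so b_33 = 0.
The clause (b_43') is unit, so b_43 = 0.
Branch on b_21: set b_21 = 1.
The clause (b_31') is unit, so b_31 = 0.
The clause (b_32) is unit, so b_32 = 1.
The clause (b_41') is unit, so b_41 = 0.
The clause (b_42) is unit, so b_42 = 1.
But (b_42') is also a unit clause — contradiction.
So b_21 must be the other value — set b_21 = 0.
The clause (b_22) is unit, so b_22 = 1.
The clause (b_32') is unit, so b_32 = 0.
The clause (b_31) is unit, so b_31 = 1.
The clause (b_41') is unit, so b_41 = 0.
The clause (b_42) is unit, so b_42 = 1.
But (b_42') is also a unit clause — contradiction.
Both values of b_21 lead to a conflict.
Both values of b_12 lead to a conflict.
So b_11 must be the other value — set b_11 = 1.
The clause (b_21') is unit, so b_21 = 0.
The clause (b_31') is unit, so b_31 = 0.
The clause (b_41') is unit, so b_41 = 0.
Branch on b_22: set b_22 = 1.
The clause (b_12') is unit, so b_12 = 0.
The clause (b_32') is unit, so b_32 = 0.
The clause (b_33) is unit, so b_33 = 1.
The clause (b_42') is unit, so b_42 = 0.
The clause (b_43) is unit, so b_43 = 1.
But (b_43') is also a unit clause — contradiction.
So b_22 must be the other value — set b_22 = 0.
The clause (b_23) is unit, so b_23 = 1.
The clause (b_13') is unit, so b_13 = 0.
The clause (b_33') is unit, so b_33 = 0.
The clause (b_32) is unit, so b_32 = 1.
The clause (b_12') is unit, so b_12 = 0.
The clause (b_42') is unit, so b_42 = 0.
The clause (b_43) is unit, so b_43 = 1.
But (b_43') is also a unit clause — contradiction.
Both values of b_22 lead to a conflict.
Both values of b_11 lead to a conflict.

UNSATISFIABLE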